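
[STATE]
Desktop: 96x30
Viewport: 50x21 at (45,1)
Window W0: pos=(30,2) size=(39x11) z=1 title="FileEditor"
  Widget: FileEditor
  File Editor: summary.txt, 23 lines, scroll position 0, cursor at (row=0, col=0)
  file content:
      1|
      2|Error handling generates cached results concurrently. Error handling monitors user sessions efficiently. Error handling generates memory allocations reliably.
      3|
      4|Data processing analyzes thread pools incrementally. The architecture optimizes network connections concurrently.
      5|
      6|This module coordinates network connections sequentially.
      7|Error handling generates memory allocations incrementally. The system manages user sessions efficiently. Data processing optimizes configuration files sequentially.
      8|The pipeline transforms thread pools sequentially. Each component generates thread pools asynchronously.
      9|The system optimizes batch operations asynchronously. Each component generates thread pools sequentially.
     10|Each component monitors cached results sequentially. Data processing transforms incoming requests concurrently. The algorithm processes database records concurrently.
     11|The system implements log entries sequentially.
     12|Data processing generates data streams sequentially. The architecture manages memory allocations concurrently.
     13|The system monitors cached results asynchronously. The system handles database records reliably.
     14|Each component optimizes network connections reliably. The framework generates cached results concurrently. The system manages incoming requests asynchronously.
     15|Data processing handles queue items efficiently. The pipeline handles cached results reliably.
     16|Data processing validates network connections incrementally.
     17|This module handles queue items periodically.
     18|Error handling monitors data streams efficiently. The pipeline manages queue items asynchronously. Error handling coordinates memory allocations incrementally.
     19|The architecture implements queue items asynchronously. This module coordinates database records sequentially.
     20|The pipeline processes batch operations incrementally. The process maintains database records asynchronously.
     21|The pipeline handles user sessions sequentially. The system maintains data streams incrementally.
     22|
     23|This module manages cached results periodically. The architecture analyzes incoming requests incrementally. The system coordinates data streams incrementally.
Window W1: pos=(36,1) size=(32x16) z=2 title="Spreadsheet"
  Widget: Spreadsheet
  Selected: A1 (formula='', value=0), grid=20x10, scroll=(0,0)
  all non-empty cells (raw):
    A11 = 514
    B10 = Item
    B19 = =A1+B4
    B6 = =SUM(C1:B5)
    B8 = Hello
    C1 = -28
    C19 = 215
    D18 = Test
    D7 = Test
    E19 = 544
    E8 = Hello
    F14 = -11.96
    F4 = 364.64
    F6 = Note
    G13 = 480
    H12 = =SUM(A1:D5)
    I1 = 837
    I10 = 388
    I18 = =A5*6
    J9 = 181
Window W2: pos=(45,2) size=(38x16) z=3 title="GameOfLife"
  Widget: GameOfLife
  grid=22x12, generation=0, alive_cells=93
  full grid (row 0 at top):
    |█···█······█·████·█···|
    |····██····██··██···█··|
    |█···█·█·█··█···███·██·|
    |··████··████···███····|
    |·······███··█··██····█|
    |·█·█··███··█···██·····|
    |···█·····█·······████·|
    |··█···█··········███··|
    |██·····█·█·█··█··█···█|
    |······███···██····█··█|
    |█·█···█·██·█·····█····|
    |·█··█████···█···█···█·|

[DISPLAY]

━━━━━━━━━━━━━━━━━━━━━━┓                           
┏━━━━━━━━━━━━━━━━━━━━━━━━━━━━━━━━━━━━┓            
┃ GameOfLife                         ┃            
┠────────────────────────────────────┨            
┃Gen: 0                              ┃            
┃█···█······█·████·█···              ┃            
┃····██····██··██···█··              ┃            
┃█···█·█·█··█···███·██·              ┃            
┃··████··████···███····              ┃            
┃·······███··█··██····█              ┃            
┃·█·█··███··█···██·····              ┃            
┃···█·····█·······████·              ┃            
┃··█···█··········███··              ┃            
┃██·····█·█·█··█··█···█              ┃            
┃······███···██····█··█              ┃            
┃█·█···█·██·█·····█····              ┃            
┗━━━━━━━━━━━━━━━━━━━━━━━━━━━━━━━━━━━━┛            
                                                  
                                                  
                                                  
                                                  


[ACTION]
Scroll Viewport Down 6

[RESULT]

┃····██····██··██···█··              ┃            
┃█···█·█·█··█···███·██·              ┃            
┃··████··████···███····              ┃            
┃·······███··█··██····█              ┃            
┃·█·█··███··█···██·····              ┃            
┃···█·····█·······████·              ┃            
┃··█···█··········███··              ┃            
┃██·····█·█·█··█··█···█              ┃            
┃······███···██····█··█              ┃            
┃█·█···█·██·█·····█····              ┃            
┗━━━━━━━━━━━━━━━━━━━━━━━━━━━━━━━━━━━━┛            
                                                  
                                                  
                                                  
                                                  
                                                  
                                                  
                                                  
                                                  
                                                  
                                                  


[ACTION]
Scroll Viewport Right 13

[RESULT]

····██····██··██···█··              ┃             
█···█·█·█··█···███·██·              ┃             
··████··████···███····              ┃             
·······███··█··██····█              ┃             
·█·█··███··█···██·····              ┃             
···█·····█·······████·              ┃             
··█···█··········███··              ┃             
██·····█·█·█··█··█···█              ┃             
······███···██····█··█              ┃             
█·█···█·██·█·····█····              ┃             
━━━━━━━━━━━━━━━━━━━━━━━━━━━━━━━━━━━━┛             
                                                  
                                                  
                                                  
                                                  
                                                  
                                                  
                                                  
                                                  
                                                  
                                                  


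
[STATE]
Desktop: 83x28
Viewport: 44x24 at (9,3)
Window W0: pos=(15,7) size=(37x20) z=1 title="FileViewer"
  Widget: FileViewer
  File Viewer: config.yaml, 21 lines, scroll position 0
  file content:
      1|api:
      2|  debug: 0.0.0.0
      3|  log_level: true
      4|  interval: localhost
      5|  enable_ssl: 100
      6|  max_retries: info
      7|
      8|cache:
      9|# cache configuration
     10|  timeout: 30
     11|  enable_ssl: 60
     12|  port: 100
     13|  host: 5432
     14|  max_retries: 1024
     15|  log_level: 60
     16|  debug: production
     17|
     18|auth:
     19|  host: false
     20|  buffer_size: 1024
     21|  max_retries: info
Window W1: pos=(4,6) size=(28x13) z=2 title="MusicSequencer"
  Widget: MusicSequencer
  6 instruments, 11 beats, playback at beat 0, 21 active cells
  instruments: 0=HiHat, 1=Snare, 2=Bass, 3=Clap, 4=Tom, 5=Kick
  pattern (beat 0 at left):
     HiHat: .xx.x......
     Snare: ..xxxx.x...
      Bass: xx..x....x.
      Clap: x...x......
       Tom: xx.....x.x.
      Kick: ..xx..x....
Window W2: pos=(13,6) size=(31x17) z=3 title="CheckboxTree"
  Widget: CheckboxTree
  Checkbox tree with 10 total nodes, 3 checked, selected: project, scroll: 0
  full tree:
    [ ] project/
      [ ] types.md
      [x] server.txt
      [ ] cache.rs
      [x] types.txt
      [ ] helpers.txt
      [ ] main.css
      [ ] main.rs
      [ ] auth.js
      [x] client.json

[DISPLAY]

                                            
                                            
                                            
━━━━┏━━━━━━━━━━━━━━━━━━━━━━━━━━━━━┓         
icSe┃ CheckboxTree                ┃━━━━━━━┓ 
────┠─────────────────────────────┨       ┃ 
  ▼1┃>[-] project/                ┃───────┨ 
at·█┃   [ ] types.md              ┃      ▲┃ 
re··┃   [x] server.txt            ┃      █┃ 
ss██┃   [ ] cache.rs              ┃      ░┃ 
ap█·┃   [x] types.txt             ┃      ░┃ 
om██┃   [ ] helpers.txt           ┃      ░┃ 
ck··┃   [ ] main.css              ┃      ░┃ 
    ┃   [ ] main.rs               ┃      ░┃ 
    ┃   [ ] auth.js               ┃      ░┃ 
━━━━┃   [x] client.json           ┃      ░┃ 
    ┃                             ┃      ░┃ 
    ┃                             ┃      ░┃ 
    ┃                             ┃      ░┃ 
    ┗━━━━━━━━━━━━━━━━━━━━━━━━━━━━━┛      ░┃ 
      ┃  max_retries: 1024               ░┃ 
      ┃  log_level: 60                   ░┃ 
      ┃  debug: production               ▼┃ 
      ┗━━━━━━━━━━━━━━━━━━━━━━━━━━━━━━━━━━━┛ 


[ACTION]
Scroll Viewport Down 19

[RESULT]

                                            
                                            
━━━━┏━━━━━━━━━━━━━━━━━━━━━━━━━━━━━┓         
icSe┃ CheckboxTree                ┃━━━━━━━┓ 
────┠─────────────────────────────┨       ┃ 
  ▼1┃>[-] project/                ┃───────┨ 
at·█┃   [ ] types.md              ┃      ▲┃ 
re··┃   [x] server.txt            ┃      █┃ 
ss██┃   [ ] cache.rs              ┃      ░┃ 
ap█·┃   [x] types.txt             ┃      ░┃ 
om██┃   [ ] helpers.txt           ┃      ░┃ 
ck··┃   [ ] main.css              ┃      ░┃ 
    ┃   [ ] main.rs               ┃      ░┃ 
    ┃   [ ] auth.js               ┃      ░┃ 
━━━━┃   [x] client.json           ┃      ░┃ 
    ┃                             ┃      ░┃ 
    ┃                             ┃      ░┃ 
    ┃                             ┃      ░┃ 
    ┗━━━━━━━━━━━━━━━━━━━━━━━━━━━━━┛      ░┃ 
      ┃  max_retries: 1024               ░┃ 
      ┃  log_level: 60                   ░┃ 
      ┃  debug: production               ▼┃ 
      ┗━━━━━━━━━━━━━━━━━━━━━━━━━━━━━━━━━━━┛ 
                                            


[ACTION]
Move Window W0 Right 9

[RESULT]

                                            
                                            
━━━━┏━━━━━━━━━━━━━━━━━━━━━━━━━━━━━┓         
icSe┃ CheckboxTree                ┃━━━━━━━━━
────┠─────────────────────────────┨         
  ▼1┃>[-] project/                ┃─────────
at·█┃   [ ] types.md              ┃         
re··┃   [x] server.txt            ┃         
ss██┃   [ ] cache.rs              ┃         
ap█·┃   [x] types.txt             ┃st       
om██┃   [ ] helpers.txt           ┃         
ck··┃   [ ] main.css              ┃         
    ┃   [ ] main.rs               ┃         
    ┃   [ ] auth.js               ┃         
━━━━┃   [x] client.json           ┃on       
    ┃                             ┃         
    ┃                             ┃         
    ┃                             ┃         
    ┗━━━━━━━━━━━━━━━━━━━━━━━━━━━━━┛         
               ┃  max_retries: 1024         
               ┃  log_level: 60             
               ┃  debug: production         
               ┗━━━━━━━━━━━━━━━━━━━━━━━━━━━━
                                            


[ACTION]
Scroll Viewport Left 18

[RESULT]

                                            
                                            
    ┏━━━━━━━━┏━━━━━━━━━━━━━━━━━━━━━━━━━━━━━┓
    ┃ MusicSe┃ CheckboxTree                ┃
    ┠────────┠─────────────────────────────┨
    ┃      ▼1┃>[-] project/                ┃
    ┃ HiHat·█┃   [ ] types.md              ┃
    ┃ Snare··┃   [x] server.txt            ┃
    ┃  Bass██┃   [ ] cache.rs              ┃
    ┃  Clap█·┃   [x] types.txt             ┃
    ┃   Tom██┃   [ ] helpers.txt           ┃
    ┃  Kick··┃   [ ] main.css              ┃
    ┃        ┃   [ ] main.rs               ┃
    ┃        ┃   [ ] auth.js               ┃
    ┗━━━━━━━━┃   [x] client.json           ┃
             ┃                             ┃
             ┃                             ┃
             ┃                             ┃
             ┗━━━━━━━━━━━━━━━━━━━━━━━━━━━━━┛
                        ┃  max_retries: 1024
                        ┃  log_level: 60    
                        ┃  debug: production
                        ┗━━━━━━━━━━━━━━━━━━━
                                            


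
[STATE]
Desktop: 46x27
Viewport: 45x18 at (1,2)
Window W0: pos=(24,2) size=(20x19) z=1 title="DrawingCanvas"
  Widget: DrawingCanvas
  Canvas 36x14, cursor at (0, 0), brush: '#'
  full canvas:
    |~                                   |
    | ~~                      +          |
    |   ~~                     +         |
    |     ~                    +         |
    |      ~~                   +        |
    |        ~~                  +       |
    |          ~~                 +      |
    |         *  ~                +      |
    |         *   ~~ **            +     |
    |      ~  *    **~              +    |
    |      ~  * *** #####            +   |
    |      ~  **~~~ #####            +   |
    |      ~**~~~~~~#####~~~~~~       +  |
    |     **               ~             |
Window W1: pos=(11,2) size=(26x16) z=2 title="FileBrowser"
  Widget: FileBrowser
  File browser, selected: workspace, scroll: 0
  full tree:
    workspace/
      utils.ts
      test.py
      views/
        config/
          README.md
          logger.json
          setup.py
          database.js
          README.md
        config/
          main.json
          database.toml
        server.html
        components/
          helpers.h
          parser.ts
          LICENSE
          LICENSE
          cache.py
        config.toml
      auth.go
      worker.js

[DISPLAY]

          ┏━━━━━━━━━━━━━━━━━━━━━━━━┓━━━━━━┓  
          ┃ FileBrowser            ┃as    ┃  
          ┠────────────────────────┨──────┨  
          ┃> [-] workspace/        ┃      ┃  
          ┃    utils.ts            ┃      ┃  
          ┃    test.py             ┃      ┃  
          ┃    [+] views/          ┃      ┃  
          ┃    auth.go             ┃      ┃  
          ┃    worker.js           ┃      ┃  
          ┃                        ┃      ┃  
          ┃                        ┃~     ┃  
          ┃                        ┃ ~~ **┃  
          ┃                        ┃  **~ ┃  
          ┃                        ┃** ###┃  
          ┃                        ┃~~ ###┃  
          ┗━━━━━━━━━━━━━━━━━━━━━━━━┛~~~###┃  
                       ┃     **           ┃  
                       ┃                  ┃  


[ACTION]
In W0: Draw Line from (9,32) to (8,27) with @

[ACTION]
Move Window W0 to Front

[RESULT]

          ┏━━━━━━━━━━━━┏━━━━━━━━━━━━━━━━━━┓  
          ┃ FileBrowser┃ DrawingCanvas    ┃  
          ┠────────────┠──────────────────┨  
          ┃> [-] worksp┃~                 ┃  
          ┃    utils.ts┃ ~~               ┃  
          ┃    test.py ┃   ~~             ┃  
          ┃    [+] view┃     ~            ┃  
          ┃    auth.go ┃      ~~          ┃  
          ┃    worker.j┃        ~~        ┃  
          ┃            ┃          ~~      ┃  
          ┃            ┃         *  ~     ┃  
          ┃            ┃         *   ~~ **┃  
          ┃            ┃      ~  *    **~ ┃  
          ┃            ┃      ~  * *** ###┃  
          ┃            ┃      ~  **~~~ ###┃  
          ┗━━━━━━━━━━━━┃      ~**~~~~~~###┃  
                       ┃     **           ┃  
                       ┃                  ┃  


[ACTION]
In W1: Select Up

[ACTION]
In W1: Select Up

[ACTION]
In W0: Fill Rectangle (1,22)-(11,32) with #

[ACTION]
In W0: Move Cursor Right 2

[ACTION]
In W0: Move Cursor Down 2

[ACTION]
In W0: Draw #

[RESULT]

          ┏━━━━━━━━━━━━┏━━━━━━━━━━━━━━━━━━┓  
          ┃ FileBrowser┃ DrawingCanvas    ┃  
          ┠────────────┠──────────────────┨  
          ┃> [-] worksp┃~                 ┃  
          ┃    utils.ts┃ ~~               ┃  
          ┃    test.py ┃  #~~             ┃  
          ┃    [+] view┃     ~            ┃  
          ┃    auth.go ┃      ~~          ┃  
          ┃    worker.j┃        ~~        ┃  
          ┃            ┃          ~~      ┃  
          ┃            ┃         *  ~     ┃  
          ┃            ┃         *   ~~ **┃  
          ┃            ┃      ~  *    **~ ┃  
          ┃            ┃      ~  * *** ###┃  
          ┃            ┃      ~  **~~~ ###┃  
          ┗━━━━━━━━━━━━┃      ~**~~~~~~###┃  
                       ┃     **           ┃  
                       ┃                  ┃  


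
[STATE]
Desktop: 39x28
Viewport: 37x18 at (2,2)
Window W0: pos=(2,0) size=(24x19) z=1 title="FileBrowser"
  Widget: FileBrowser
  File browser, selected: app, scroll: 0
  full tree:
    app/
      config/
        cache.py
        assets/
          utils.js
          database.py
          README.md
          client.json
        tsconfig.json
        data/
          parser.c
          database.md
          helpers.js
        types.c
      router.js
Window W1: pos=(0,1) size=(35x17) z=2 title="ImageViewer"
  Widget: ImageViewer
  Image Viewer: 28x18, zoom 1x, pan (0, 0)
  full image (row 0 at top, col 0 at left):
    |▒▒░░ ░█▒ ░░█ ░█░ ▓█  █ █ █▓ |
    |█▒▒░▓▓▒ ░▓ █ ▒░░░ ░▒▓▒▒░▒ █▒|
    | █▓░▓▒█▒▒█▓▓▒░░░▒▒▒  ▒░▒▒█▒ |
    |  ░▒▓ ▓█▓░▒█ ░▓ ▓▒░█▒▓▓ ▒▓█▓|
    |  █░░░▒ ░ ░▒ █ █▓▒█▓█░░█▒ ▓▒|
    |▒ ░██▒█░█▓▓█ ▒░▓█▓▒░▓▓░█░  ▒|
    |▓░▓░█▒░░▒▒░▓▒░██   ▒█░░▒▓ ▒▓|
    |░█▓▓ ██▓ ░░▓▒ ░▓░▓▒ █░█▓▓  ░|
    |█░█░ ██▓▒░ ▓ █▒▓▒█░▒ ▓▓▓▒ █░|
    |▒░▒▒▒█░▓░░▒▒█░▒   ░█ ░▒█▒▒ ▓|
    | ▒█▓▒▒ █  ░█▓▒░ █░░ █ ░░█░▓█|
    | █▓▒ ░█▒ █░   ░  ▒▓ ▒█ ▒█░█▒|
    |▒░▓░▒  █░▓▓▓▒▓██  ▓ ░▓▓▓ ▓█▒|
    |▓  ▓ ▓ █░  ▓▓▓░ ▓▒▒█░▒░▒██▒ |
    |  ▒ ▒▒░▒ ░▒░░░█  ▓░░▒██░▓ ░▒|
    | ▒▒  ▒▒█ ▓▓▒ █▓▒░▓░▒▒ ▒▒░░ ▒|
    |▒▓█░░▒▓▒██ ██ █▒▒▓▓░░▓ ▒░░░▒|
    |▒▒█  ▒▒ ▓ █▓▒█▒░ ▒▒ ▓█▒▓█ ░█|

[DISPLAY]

ImageViewer                     ┃    
────────────────────────────────┨    
▒░░ ░█▒ ░░█ ░█░ ▓█  █ █ █▓      ┃    
▒▒░▓▓▒ ░▓ █ ▒░░░ ░▒▓▒▒░▒ █▒     ┃    
█▓░▓▒█▒▒█▓▓▒░░░▒▒▒  ▒░▒▒█▒      ┃    
 ░▒▓ ▓█▓░▒█ ░▓ ▓▒░█▒▓▓ ▒▓█▓     ┃    
 █░░░▒ ░ ░▒ █ █▓▒█▓█░░█▒ ▓▒     ┃    
 ░██▒█░█▓▓█ ▒░▓█▓▒░▓▓░█░  ▒     ┃    
░▓░█▒░░▒▒░▓▒░██   ▒█░░▒▓ ▒▓     ┃    
█▓▓ ██▓ ░░▓▒ ░▓░▓▒ █░█▓▓  ░     ┃    
░█░ ██▓▒░ ▓ █▒▓▒█░▒ ▓▓▓▒ █░     ┃    
░▒▒▒█░▓░░▒▒█░▒   ░█ ░▒█▒▒ ▓     ┃    
▒█▓▒▒ █  ░█▓▒░ █░░ █ ░░█░▓█     ┃    
█▓▒ ░█▒ █░   ░  ▒▓ ▒█ ▒█░█▒     ┃    
░▓░▒  █░▓▓▓▒▓██  ▓ ░▓▓▓ ▓█▒     ┃    
━━━━━━━━━━━━━━━━━━━━━━━━━━━━━━━━┛    
┗━━━━━━━━━━━━━━━━━━━━━━┛             
                                     


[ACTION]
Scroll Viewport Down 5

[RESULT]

 ░▒▓ ▓█▓░▒█ ░▓ ▓▒░█▒▓▓ ▒▓█▓     ┃    
 █░░░▒ ░ ░▒ █ █▓▒█▓█░░█▒ ▓▒     ┃    
 ░██▒█░█▓▓█ ▒░▓█▓▒░▓▓░█░  ▒     ┃    
░▓░█▒░░▒▒░▓▒░██   ▒█░░▒▓ ▒▓     ┃    
█▓▓ ██▓ ░░▓▒ ░▓░▓▒ █░█▓▓  ░     ┃    
░█░ ██▓▒░ ▓ █▒▓▒█░▒ ▓▓▓▒ █░     ┃    
░▒▒▒█░▓░░▒▒█░▒   ░█ ░▒█▒▒ ▓     ┃    
▒█▓▒▒ █  ░█▓▒░ █░░ █ ░░█░▓█     ┃    
█▓▒ ░█▒ █░   ░  ▒▓ ▒█ ▒█░█▒     ┃    
░▓░▒  █░▓▓▓▒▓██  ▓ ░▓▓▓ ▓█▒     ┃    
━━━━━━━━━━━━━━━━━━━━━━━━━━━━━━━━┛    
┗━━━━━━━━━━━━━━━━━━━━━━┛             
                                     
                                     
                                     
                                     
                                     
                                     


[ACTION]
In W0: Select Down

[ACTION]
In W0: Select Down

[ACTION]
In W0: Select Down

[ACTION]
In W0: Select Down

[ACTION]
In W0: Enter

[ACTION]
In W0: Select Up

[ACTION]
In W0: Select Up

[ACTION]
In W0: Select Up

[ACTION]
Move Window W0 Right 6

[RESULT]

 ░▒▓ ▓█▓░▒█ ░▓ ▓▒░█▒▓▓ ▒▓█▓     ┃    
 █░░░▒ ░ ░▒ █ █▓▒█▓█░░█▒ ▓▒     ┃    
 ░██▒█░█▓▓█ ▒░▓█▓▒░▓▓░█░  ▒     ┃    
░▓░█▒░░▒▒░▓▒░██   ▒█░░▒▓ ▒▓     ┃    
█▓▓ ██▓ ░░▓▒ ░▓░▓▒ █░█▓▓  ░     ┃    
░█░ ██▓▒░ ▓ █▒▓▒█░▒ ▓▓▓▒ █░     ┃    
░▒▒▒█░▓░░▒▒█░▒   ░█ ░▒█▒▒ ▓     ┃    
▒█▓▒▒ █  ░█▓▒░ █░░ █ ░░█░▓█     ┃    
█▓▒ ░█▒ █░   ░  ▒▓ ▒█ ▒█░█▒     ┃    
░▓░▒  █░▓▓▓▒▓██  ▓ ░▓▓▓ ▓█▒     ┃    
━━━━━━━━━━━━━━━━━━━━━━━━━━━━━━━━┛    
      ┗━━━━━━━━━━━━━━━━━━━━━━┛       
                                     
                                     
                                     
                                     
                                     
                                     


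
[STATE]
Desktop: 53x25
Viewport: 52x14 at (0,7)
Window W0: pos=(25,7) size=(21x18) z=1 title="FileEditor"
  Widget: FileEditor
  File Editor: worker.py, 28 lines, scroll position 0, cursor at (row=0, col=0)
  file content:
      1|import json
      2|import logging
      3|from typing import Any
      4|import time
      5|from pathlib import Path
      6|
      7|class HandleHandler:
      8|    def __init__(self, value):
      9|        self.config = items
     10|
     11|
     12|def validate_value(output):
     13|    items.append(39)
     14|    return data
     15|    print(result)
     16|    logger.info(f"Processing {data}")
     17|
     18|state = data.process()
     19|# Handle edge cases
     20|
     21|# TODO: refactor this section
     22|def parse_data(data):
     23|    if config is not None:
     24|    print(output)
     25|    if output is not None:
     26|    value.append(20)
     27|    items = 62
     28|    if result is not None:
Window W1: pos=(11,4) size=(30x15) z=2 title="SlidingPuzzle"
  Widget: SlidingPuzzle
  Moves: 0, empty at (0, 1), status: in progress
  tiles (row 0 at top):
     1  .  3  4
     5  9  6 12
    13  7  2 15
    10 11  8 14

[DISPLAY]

           ┃┌────┬────┬────┬────┐       ┃━━━━┓      
           ┃│  1 │    │  3 │  4 │       ┃    ┃      
           ┃├────┼────┼────┼────┤       ┃────┨      
           ┃│  5 │  9 │  6 │ 12 │       ┃   ▲┃      
           ┃├────┼────┼────┼────┤       ┃   █┃      
           ┃│ 13 │  7 │  2 │ 15 │       ┃ort░┃      
           ┃├────┼────┼────┼────┤       ┃   ░┃      
           ┃│ 10 │ 11 │  8 │ 14 │       ┃por░┃      
           ┃└────┴────┴────┴────┘       ┃   ░┃      
           ┃Moves: 0                    ┃dle░┃      
           ┃                            ┃_(s░┃      
           ┗━━━━━━━━━━━━━━━━━━━━━━━━━━━━┛nfi░┃      
                         ┃                  ░┃      
                         ┃                  ░┃      


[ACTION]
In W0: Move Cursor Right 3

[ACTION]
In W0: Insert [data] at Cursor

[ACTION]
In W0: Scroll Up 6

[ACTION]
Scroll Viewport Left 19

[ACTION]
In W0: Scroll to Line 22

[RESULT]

           ┃┌────┬────┬────┬────┐       ┃━━━━┓      
           ┃│  1 │    │  3 │  4 │       ┃    ┃      
           ┃├────┼────┼────┼────┤       ┃────┨      
           ┃│  5 │  9 │  6 │ 12 │       ┃t) ▲┃      
           ┃├────┼────┼────┼────┤       ┃(f"░┃      
           ┃│ 13 │  7 │  2 │ 15 │       ┃   ░┃      
           ┃├────┼────┼────┼────┤       ┃oce░┃      
           ┃│ 10 │ 11 │  8 │ 14 │       ┃ase░┃      
           ┃└────┴────┴────┴────┘       ┃   ░┃      
           ┃Moves: 0                    ┃r t░┃      
           ┃                            ┃dat░┃      
           ┗━━━━━━━━━━━━━━━━━━━━━━━━━━━━┛s n░┃      
                         ┃    print(output) ░┃      
                         ┃    if output is n░┃      


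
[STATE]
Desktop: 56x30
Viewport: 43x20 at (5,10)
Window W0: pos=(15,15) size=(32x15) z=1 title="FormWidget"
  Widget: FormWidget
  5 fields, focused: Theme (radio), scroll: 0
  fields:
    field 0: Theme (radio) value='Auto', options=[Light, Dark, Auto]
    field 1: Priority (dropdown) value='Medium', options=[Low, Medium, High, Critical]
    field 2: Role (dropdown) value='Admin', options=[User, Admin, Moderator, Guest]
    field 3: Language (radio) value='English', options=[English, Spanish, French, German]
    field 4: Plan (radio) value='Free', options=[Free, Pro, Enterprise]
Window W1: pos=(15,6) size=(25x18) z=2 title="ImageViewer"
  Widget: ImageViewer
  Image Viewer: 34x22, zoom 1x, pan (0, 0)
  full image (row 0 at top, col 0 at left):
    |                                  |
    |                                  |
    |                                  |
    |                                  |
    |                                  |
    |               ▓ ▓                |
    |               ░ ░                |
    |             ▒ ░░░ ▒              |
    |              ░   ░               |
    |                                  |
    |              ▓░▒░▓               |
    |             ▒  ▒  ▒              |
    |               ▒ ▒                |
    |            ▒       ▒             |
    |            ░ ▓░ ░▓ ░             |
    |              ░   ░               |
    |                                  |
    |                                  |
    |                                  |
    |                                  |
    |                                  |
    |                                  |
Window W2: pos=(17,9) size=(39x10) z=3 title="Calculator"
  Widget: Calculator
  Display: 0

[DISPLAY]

          ┃ ┃ Calculator                   
          ┃ ┠──────────────────────────────
          ┃ ┃                              
          ┃ ┃┌───┬───┬───┬───┐             
          ┃ ┃│ 7 │ 8 │ 9 │ ÷ │             
          ┃ ┃├───┼───┼───┼───┤             
          ┃ ┃│ 4 │ 5 │ 6 │ × │             
          ┃ ┃└───┴───┴───┴───┘             
          ┃ ┗━━━━━━━━━━━━━━━━━━━━━━━━━━━━━━
          ┃              ▓░▒░▓    ┃    ▼]┃ 
          ┃             ▒  ▒  ▒   ┃    ▼]┃ 
          ┃               ▒ ▒     ┃h  ( )┃ 
          ┃            ▒       ▒  ┃( ) Pr┃ 
          ┗━━━━━━━━━━━━━━━━━━━━━━━┛      ┃ 
          ┃                              ┃ 
          ┃                              ┃ 
          ┃                              ┃ 
          ┃                              ┃ 
          ┃                              ┃ 
          ┗━━━━━━━━━━━━━━━━━━━━━━━━━━━━━━┛ 


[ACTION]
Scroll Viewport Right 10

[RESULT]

  ┃ ┃ Calculator                          ┃
  ┃ ┠─────────────────────────────────────┨
  ┃ ┃                                    0┃
  ┃ ┃┌───┬───┬───┬───┐                    ┃
  ┃ ┃│ 7 │ 8 │ 9 │ ÷ │                    ┃
  ┃ ┃├───┼───┼───┼───┤                    ┃
  ┃ ┃│ 4 │ 5 │ 6 │ × │                    ┃
  ┃ ┃└───┴───┴───┴───┘                    ┃
  ┃ ┗━━━━━━━━━━━━━━━━━━━━━━━━━━━━━━━━━━━━━┛
  ┃              ▓░▒░▓    ┃    ▼]┃         
  ┃             ▒  ▒  ▒   ┃    ▼]┃         
  ┃               ▒ ▒     ┃h  ( )┃         
  ┃            ▒       ▒  ┃( ) Pr┃         
  ┗━━━━━━━━━━━━━━━━━━━━━━━┛      ┃         
  ┃                              ┃         
  ┃                              ┃         
  ┃                              ┃         
  ┃                              ┃         
  ┃                              ┃         
  ┗━━━━━━━━━━━━━━━━━━━━━━━━━━━━━━┛         


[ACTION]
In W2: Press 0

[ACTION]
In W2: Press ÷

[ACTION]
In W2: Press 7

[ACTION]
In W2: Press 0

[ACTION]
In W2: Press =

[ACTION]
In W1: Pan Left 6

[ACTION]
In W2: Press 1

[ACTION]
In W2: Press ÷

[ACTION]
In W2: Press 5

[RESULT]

  ┃ ┃ Calculator                          ┃
  ┃ ┠─────────────────────────────────────┨
  ┃ ┃                                    5┃
  ┃ ┃┌───┬───┬───┬───┐                    ┃
  ┃ ┃│ 7 │ 8 │ 9 │ ÷ │                    ┃
  ┃ ┃├───┼───┼───┼───┤                    ┃
  ┃ ┃│ 4 │ 5 │ 6 │ × │                    ┃
  ┃ ┃└───┴───┴───┴───┘                    ┃
  ┃ ┗━━━━━━━━━━━━━━━━━━━━━━━━━━━━━━━━━━━━━┛
  ┃              ▓░▒░▓    ┃    ▼]┃         
  ┃             ▒  ▒  ▒   ┃    ▼]┃         
  ┃               ▒ ▒     ┃h  ( )┃         
  ┃            ▒       ▒  ┃( ) Pr┃         
  ┗━━━━━━━━━━━━━━━━━━━━━━━┛      ┃         
  ┃                              ┃         
  ┃                              ┃         
  ┃                              ┃         
  ┃                              ┃         
  ┃                              ┃         
  ┗━━━━━━━━━━━━━━━━━━━━━━━━━━━━━━┛         


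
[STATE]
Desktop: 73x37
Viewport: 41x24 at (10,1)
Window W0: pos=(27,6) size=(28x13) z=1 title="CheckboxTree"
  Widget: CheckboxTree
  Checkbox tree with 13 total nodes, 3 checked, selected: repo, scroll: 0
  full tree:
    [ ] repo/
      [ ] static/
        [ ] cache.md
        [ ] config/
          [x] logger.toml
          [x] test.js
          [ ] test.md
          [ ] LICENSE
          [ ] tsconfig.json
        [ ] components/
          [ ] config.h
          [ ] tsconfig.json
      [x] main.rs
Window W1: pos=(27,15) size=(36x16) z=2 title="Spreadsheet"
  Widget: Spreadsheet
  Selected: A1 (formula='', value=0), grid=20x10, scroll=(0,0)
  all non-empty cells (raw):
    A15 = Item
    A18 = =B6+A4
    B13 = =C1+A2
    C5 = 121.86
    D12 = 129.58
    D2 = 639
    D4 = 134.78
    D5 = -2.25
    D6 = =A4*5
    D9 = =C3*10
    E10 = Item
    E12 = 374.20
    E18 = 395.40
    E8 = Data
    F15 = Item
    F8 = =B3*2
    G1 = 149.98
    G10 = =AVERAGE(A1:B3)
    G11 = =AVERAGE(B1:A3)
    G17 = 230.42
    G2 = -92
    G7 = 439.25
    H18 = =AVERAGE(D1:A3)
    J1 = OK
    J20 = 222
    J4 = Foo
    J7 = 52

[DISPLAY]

                                         
                                         
                                         
                                         
                                         
                 ┏━━━━━━━━━━━━━━━━━━━━━━━
                 ┃ CheckboxTree          
                 ┠───────────────────────
                 ┃>[-] repo/             
                 ┃   [-] static/         
                 ┃     [ ] cache.md      
                 ┃     [-] config/       
                 ┃       [x] logger.toml 
                 ┃       [x] test.js     
                 ┏━━━━━━━━━━━━━━━━━━━━━━━
                 ┃ Spreadsheet           
                 ┠───────────────────────
                 ┃A1:                    
                 ┃       A       B       
                 ┃-----------------------
                 ┃  1      [0]       0   
                 ┃  2        0       0   
                 ┃  3        0       0   
                 ┃  4        0       0   


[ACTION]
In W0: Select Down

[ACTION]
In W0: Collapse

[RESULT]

                                         
                                         
                                         
                                         
                                         
                 ┏━━━━━━━━━━━━━━━━━━━━━━━
                 ┃ CheckboxTree          
                 ┠───────────────────────
                 ┃ [-] repo/             
                 ┃>  [-] static/         
                 ┃   [x] main.rs         
                 ┃                       
                 ┃                       
                 ┃                       
                 ┏━━━━━━━━━━━━━━━━━━━━━━━
                 ┃ Spreadsheet           
                 ┠───────────────────────
                 ┃A1:                    
                 ┃       A       B       
                 ┃-----------------------
                 ┃  1      [0]       0   
                 ┃  2        0       0   
                 ┃  3        0       0   
                 ┃  4        0       0   


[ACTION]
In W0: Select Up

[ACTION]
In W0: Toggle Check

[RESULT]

                                         
                                         
                                         
                                         
                                         
                 ┏━━━━━━━━━━━━━━━━━━━━━━━
                 ┃ CheckboxTree          
                 ┠───────────────────────
                 ┃>[x] repo/             
                 ┃   [x] static/         
                 ┃   [x] main.rs         
                 ┃                       
                 ┃                       
                 ┃                       
                 ┏━━━━━━━━━━━━━━━━━━━━━━━
                 ┃ Spreadsheet           
                 ┠───────────────────────
                 ┃A1:                    
                 ┃       A       B       
                 ┃-----------------------
                 ┃  1      [0]       0   
                 ┃  2        0       0   
                 ┃  3        0       0   
                 ┃  4        0       0   
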